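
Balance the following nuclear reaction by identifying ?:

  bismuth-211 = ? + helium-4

Conserve mass number: 211 = A + 4, so A = 207.
Conserve atomic number: 83 = Z + 2, so Z = 81.
Z = 81 is thallium, so the species is thallium-207.

Tl-207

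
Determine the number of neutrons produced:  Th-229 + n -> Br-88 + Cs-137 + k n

Conserve mass number: 230 = 88 + 137 + k, so k = 230 − 225 = 5.
Check atomic number: 90 = 35 + 55 + 0 = 90. ✓

5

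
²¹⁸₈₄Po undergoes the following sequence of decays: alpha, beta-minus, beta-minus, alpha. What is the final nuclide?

Pb-210

Start: (A, Z) = (218, 84).
After α: (214, 82).
After β⁻: (214, 83).
After β⁻: (214, 84).
After α: (210, 82).
Z = 82 is lead.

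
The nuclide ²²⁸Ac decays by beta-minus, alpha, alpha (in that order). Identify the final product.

Start: (A, Z) = (228, 89).
After β⁻: (228, 90).
After α: (224, 88).
After α: (220, 86).
Z = 86 is radon.

Rn-220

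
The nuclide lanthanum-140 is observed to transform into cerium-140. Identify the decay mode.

ΔA = 140 − 140 = 0; ΔZ = 58 − 57 = +1.
A is unchanged and Z rises by 1 — a neutron has become a proton (β⁻ decay).

beta-minus decay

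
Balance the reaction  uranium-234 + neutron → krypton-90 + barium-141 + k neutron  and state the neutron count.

4

Conserve mass number: 235 = 90 + 141 + k, so k = 235 − 231 = 4.
Check atomic number: 92 = 36 + 56 + 0 = 92. ✓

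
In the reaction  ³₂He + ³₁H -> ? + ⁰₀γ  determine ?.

Li-6

Conserve mass number: 3 + 3 = A + 0, so A = 6.
Conserve atomic number: 2 + 1 = Z + 0, so Z = 3.
Z = 3 is lithium, so the species is ⁶₃Li.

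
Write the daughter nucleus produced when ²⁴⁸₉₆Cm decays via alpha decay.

Alpha decay: mass number changes by -4, atomic number by -2.
A: 248 − 4 = 244; Z: 96 − 2 = 94.
Z = 94 is plutonium, so the daughter is ²⁴⁴₉₄Pu.

Pu-244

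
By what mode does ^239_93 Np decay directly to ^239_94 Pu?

beta-minus decay

ΔA = 239 − 239 = 0; ΔZ = 94 − 93 = +1.
A is unchanged and Z rises by 1 — a neutron has become a proton (β⁻ decay).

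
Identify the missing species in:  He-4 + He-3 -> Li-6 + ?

proton

Conserve mass number: 4 + 3 = 6 + A, so A = 1.
Conserve atomic number: 2 + 2 = 3 + Z, so Z = 1.
A = 1 and Z = 1 is H-1 — a proton.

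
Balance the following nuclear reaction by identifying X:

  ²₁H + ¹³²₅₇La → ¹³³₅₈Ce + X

Conserve mass number: 2 + 132 = 133 + A, so A = 1.
Conserve atomic number: 1 + 57 = 58 + Z, so Z = 0.
A = 1 and Z = 0 is ¹₀n — a neutron.

neutron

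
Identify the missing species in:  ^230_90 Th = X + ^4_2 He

Conserve mass number: 230 = A + 4, so A = 226.
Conserve atomic number: 90 = Z + 2, so Z = 88.
Z = 88 is radium, so the species is ^226_88 Ra.

Ra-226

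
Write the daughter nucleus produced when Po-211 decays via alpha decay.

Pb-207

Alpha decay: mass number changes by -4, atomic number by -2.
A: 211 − 4 = 207; Z: 84 − 2 = 82.
Z = 82 is lead, so the daughter is Pb-207.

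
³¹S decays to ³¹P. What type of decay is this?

beta-plus decay or electron capture

ΔA = 31 − 31 = 0; ΔZ = 15 − 16 = -1.
A is unchanged and Z drops by 1 — a proton has become a neutron (β⁺ emission or electron capture).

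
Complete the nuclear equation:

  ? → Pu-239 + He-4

Conserve mass number: A = 239 + 4, so A = 243.
Conserve atomic number: Z = 94 + 2, so Z = 96.
Z = 96 is curium, so the species is Cm-243.

Cm-243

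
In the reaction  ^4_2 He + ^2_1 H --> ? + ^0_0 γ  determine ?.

Conserve mass number: 4 + 2 = A + 0, so A = 6.
Conserve atomic number: 2 + 1 = Z + 0, so Z = 3.
Z = 3 is lithium, so the species is ^6_3 Li.

Li-6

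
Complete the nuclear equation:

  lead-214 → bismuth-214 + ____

Conserve mass number: 214 = 214 + A, so A = 0.
Conserve atomic number: 82 = 83 + Z, so Z = -1.
A = 0 and Z = -1 is e⁻ — a beta-minus particle.

beta-minus particle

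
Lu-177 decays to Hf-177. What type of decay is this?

beta-minus decay

ΔA = 177 − 177 = 0; ΔZ = 72 − 71 = +1.
A is unchanged and Z rises by 1 — a neutron has become a proton (β⁻ decay).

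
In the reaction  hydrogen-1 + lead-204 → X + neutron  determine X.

Conserve mass number: 1 + 204 = A + 1, so A = 204.
Conserve atomic number: 1 + 82 = Z + 0, so Z = 83.
Z = 83 is bismuth, so the species is bismuth-204.

Bi-204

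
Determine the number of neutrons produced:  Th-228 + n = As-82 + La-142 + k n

5

Conserve mass number: 229 = 82 + 142 + k, so k = 229 − 224 = 5.
Check atomic number: 90 = 33 + 57 + 0 = 90. ✓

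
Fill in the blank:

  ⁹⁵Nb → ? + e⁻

Conserve mass number: 95 = A + 0, so A = 95.
Conserve atomic number: 41 = Z − 1, so Z = 42.
Z = 42 is molybdenum, so the species is ⁹⁵Mo.

Mo-95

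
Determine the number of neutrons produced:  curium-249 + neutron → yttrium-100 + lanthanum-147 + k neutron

Conserve mass number: 250 = 100 + 147 + k, so k = 250 − 247 = 3.
Check atomic number: 96 = 39 + 57 + 0 = 96. ✓

3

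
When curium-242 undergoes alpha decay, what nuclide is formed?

Pu-238

Alpha decay: mass number changes by -4, atomic number by -2.
A: 242 − 4 = 238; Z: 96 − 2 = 94.
Z = 94 is plutonium, so the daughter is plutonium-238.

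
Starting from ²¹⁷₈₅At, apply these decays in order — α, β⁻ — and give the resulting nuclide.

Po-213

Start: (A, Z) = (217, 85).
After α: (213, 83).
After β⁻: (213, 84).
Z = 84 is polonium.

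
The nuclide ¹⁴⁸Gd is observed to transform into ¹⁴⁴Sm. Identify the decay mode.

alpha decay

ΔA = 144 − 148 = -4; ΔZ = 62 − 64 = -2.
A drops by 4 and Z drops by 2 — the signature of alpha emission.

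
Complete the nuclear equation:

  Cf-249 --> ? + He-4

Cm-245

Conserve mass number: 249 = A + 4, so A = 245.
Conserve atomic number: 98 = Z + 2, so Z = 96.
Z = 96 is curium, so the species is Cm-245.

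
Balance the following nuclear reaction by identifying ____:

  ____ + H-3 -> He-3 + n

Conserve mass number: A + 3 = 3 + 1, so A = 1.
Conserve atomic number: Z + 1 = 2 + 0, so Z = 1.
A = 1 and Z = 1 is H-1 — a proton.

proton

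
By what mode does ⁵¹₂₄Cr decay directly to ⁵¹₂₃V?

ΔA = 51 − 51 = 0; ΔZ = 23 − 24 = -1.
A is unchanged and Z drops by 1 — a proton has become a neutron (β⁺ emission or electron capture).

beta-plus decay or electron capture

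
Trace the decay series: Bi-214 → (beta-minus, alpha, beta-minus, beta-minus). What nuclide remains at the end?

Po-210

Start: (A, Z) = (214, 83).
After β⁻: (214, 84).
After α: (210, 82).
After β⁻: (210, 83).
After β⁻: (210, 84).
Z = 84 is polonium.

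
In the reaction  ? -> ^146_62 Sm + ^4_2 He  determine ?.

Conserve mass number: A = 146 + 4, so A = 150.
Conserve atomic number: Z = 62 + 2, so Z = 64.
Z = 64 is gadolinium, so the species is ^150_64 Gd.

Gd-150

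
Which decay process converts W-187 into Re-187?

ΔA = 187 − 187 = 0; ΔZ = 75 − 74 = +1.
A is unchanged and Z rises by 1 — a neutron has become a proton (β⁻ decay).

beta-minus decay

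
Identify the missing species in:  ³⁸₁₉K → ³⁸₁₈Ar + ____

positron

Conserve mass number: 38 = 38 + A, so A = 0.
Conserve atomic number: 19 = 18 + Z, so Z = 1.
A = 0 and Z = 1 is ⁰₁e — a positron.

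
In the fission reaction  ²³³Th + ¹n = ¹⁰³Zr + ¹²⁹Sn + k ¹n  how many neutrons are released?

Conserve mass number: 234 = 103 + 129 + k, so k = 234 − 232 = 2.
Check atomic number: 90 = 40 + 50 + 0 = 90. ✓

2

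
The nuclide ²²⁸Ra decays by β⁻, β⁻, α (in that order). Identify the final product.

Ra-224

Start: (A, Z) = (228, 88).
After β⁻: (228, 89).
After β⁻: (228, 90).
After α: (224, 88).
Z = 88 is radium.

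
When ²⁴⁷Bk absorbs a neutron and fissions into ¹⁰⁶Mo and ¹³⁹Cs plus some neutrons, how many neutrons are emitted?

3

Conserve mass number: 248 = 106 + 139 + k, so k = 248 − 245 = 3.
Check atomic number: 97 = 42 + 55 + 0 = 97. ✓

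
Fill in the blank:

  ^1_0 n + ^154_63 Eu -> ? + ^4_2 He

Conserve mass number: 1 + 154 = A + 4, so A = 151.
Conserve atomic number: 0 + 63 = Z + 2, so Z = 61.
Z = 61 is promethium, so the species is ^151_61 Pm.

Pm-151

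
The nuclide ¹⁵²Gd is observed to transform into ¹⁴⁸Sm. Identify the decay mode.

ΔA = 148 − 152 = -4; ΔZ = 62 − 64 = -2.
A drops by 4 and Z drops by 2 — the signature of alpha emission.

alpha decay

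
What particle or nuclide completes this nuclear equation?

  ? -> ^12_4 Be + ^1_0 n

Be-13

Conserve mass number: A = 12 + 1, so A = 13.
Conserve atomic number: Z = 4 + 0, so Z = 4.
Z = 4 is beryllium, so the species is ^13_4 Be.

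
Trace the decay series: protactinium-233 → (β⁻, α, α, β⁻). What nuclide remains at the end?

Ac-225

Start: (A, Z) = (233, 91).
After β⁻: (233, 92).
After α: (229, 90).
After α: (225, 88).
After β⁻: (225, 89).
Z = 89 is actinium.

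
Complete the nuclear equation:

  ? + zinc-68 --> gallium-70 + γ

Conserve mass number: A + 68 = 70 + 0, so A = 2.
Conserve atomic number: Z + 30 = 31 + 0, so Z = 1.
A = 2 and Z = 1 is hydrogen-2 — a deuteron.

deuteron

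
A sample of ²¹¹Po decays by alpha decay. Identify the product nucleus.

Alpha decay: mass number changes by -4, atomic number by -2.
A: 211 − 4 = 207; Z: 84 − 2 = 82.
Z = 82 is lead, so the daughter is ²⁰⁷Pb.

Pb-207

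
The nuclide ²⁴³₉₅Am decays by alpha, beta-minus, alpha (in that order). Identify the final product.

U-235

Start: (A, Z) = (243, 95).
After α: (239, 93).
After β⁻: (239, 94).
After α: (235, 92).
Z = 92 is uranium.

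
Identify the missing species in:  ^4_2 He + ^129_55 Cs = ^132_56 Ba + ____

proton

Conserve mass number: 4 + 129 = 132 + A, so A = 1.
Conserve atomic number: 2 + 55 = 56 + Z, so Z = 1.
A = 1 and Z = 1 is ^1_1 H — a proton.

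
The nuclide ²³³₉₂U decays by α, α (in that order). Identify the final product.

Ra-225

Start: (A, Z) = (233, 92).
After α: (229, 90).
After α: (225, 88).
Z = 88 is radium.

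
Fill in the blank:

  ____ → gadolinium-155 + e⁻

Conserve mass number: A = 155 + 0, so A = 155.
Conserve atomic number: Z = 64 − 1, so Z = 63.
Z = 63 is europium, so the species is europium-155.

Eu-155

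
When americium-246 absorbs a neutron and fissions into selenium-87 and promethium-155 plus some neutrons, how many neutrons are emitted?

5

Conserve mass number: 247 = 87 + 155 + k, so k = 247 − 242 = 5.
Check atomic number: 95 = 34 + 61 + 0 = 95. ✓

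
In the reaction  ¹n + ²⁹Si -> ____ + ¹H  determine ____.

Conserve mass number: 1 + 29 = A + 1, so A = 29.
Conserve atomic number: 0 + 14 = Z + 1, so Z = 13.
Z = 13 is aluminium, so the species is ²⁹Al.

Al-29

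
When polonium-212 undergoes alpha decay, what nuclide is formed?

Pb-208

Alpha decay: mass number changes by -4, atomic number by -2.
A: 212 − 4 = 208; Z: 84 − 2 = 82.
Z = 82 is lead, so the daughter is lead-208.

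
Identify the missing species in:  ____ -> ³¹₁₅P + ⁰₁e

S-31

Conserve mass number: A = 31 + 0, so A = 31.
Conserve atomic number: Z = 15 + 1, so Z = 16.
Z = 16 is sulfur, so the species is ³¹₁₆S.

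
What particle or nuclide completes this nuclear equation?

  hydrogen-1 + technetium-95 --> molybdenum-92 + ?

alpha particle

Conserve mass number: 1 + 95 = 92 + A, so A = 4.
Conserve atomic number: 1 + 43 = 42 + Z, so Z = 2.
A = 4 and Z = 2 is helium-4 — an alpha particle.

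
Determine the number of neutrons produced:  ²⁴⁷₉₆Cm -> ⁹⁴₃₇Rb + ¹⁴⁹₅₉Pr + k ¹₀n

Conserve mass number: 247 = 94 + 149 + k, so k = 247 − 243 = 4.
Check atomic number: 96 = 37 + 59 + 0 = 96. ✓

4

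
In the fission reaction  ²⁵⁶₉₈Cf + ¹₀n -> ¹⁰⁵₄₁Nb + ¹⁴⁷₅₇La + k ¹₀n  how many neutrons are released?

Conserve mass number: 257 = 105 + 147 + k, so k = 257 − 252 = 5.
Check atomic number: 98 = 41 + 57 + 0 = 98. ✓

5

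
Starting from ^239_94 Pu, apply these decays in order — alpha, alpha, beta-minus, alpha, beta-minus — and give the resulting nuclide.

Start: (A, Z) = (239, 94).
After α: (235, 92).
After α: (231, 90).
After β⁻: (231, 91).
After α: (227, 89).
After β⁻: (227, 90).
Z = 90 is thorium.

Th-227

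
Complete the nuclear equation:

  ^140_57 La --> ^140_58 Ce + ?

Conserve mass number: 140 = 140 + A, so A = 0.
Conserve atomic number: 57 = 58 + Z, so Z = -1.
A = 0 and Z = -1 is ^0_-1 e — a beta-minus particle.

beta-minus particle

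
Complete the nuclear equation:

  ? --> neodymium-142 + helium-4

Sm-146

Conserve mass number: A = 142 + 4, so A = 146.
Conserve atomic number: Z = 60 + 2, so Z = 62.
Z = 62 is samarium, so the species is samarium-146.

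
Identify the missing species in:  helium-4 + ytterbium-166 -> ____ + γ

Conserve mass number: 4 + 166 = A + 0, so A = 170.
Conserve atomic number: 2 + 70 = Z + 0, so Z = 72.
Z = 72 is hafnium, so the species is hafnium-170.

Hf-170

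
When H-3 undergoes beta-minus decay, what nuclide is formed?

He-3

Beta-minus decay: mass number changes by +0, atomic number by +1.
A: 3 = 3; Z: 1 + 1 = 2.
Z = 2 is helium, so the daughter is He-3.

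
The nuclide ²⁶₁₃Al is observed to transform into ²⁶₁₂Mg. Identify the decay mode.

ΔA = 26 − 26 = 0; ΔZ = 12 − 13 = -1.
A is unchanged and Z drops by 1 — a proton has become a neutron (β⁺ emission or electron capture).

beta-plus decay or electron capture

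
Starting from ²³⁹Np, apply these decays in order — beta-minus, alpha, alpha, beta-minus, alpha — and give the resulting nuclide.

Ac-227

Start: (A, Z) = (239, 93).
After β⁻: (239, 94).
After α: (235, 92).
After α: (231, 90).
After β⁻: (231, 91).
After α: (227, 89).
Z = 89 is actinium.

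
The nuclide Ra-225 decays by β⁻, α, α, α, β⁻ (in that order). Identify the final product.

Start: (A, Z) = (225, 88).
After β⁻: (225, 89).
After α: (221, 87).
After α: (217, 85).
After α: (213, 83).
After β⁻: (213, 84).
Z = 84 is polonium.

Po-213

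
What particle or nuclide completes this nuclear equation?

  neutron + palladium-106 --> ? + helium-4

Ru-103

Conserve mass number: 1 + 106 = A + 4, so A = 103.
Conserve atomic number: 0 + 46 = Z + 2, so Z = 44.
Z = 44 is ruthenium, so the species is ruthenium-103.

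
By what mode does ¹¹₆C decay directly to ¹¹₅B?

beta-plus decay or electron capture

ΔA = 11 − 11 = 0; ΔZ = 5 − 6 = -1.
A is unchanged and Z drops by 1 — a proton has become a neutron (β⁺ emission or electron capture).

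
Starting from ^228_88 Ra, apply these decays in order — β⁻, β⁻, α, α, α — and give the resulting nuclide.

Po-216

Start: (A, Z) = (228, 88).
After β⁻: (228, 89).
After β⁻: (228, 90).
After α: (224, 88).
After α: (220, 86).
After α: (216, 84).
Z = 84 is polonium.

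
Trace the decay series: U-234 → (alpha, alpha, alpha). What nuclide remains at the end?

Rn-222

Start: (A, Z) = (234, 92).
After α: (230, 90).
After α: (226, 88).
After α: (222, 86).
Z = 86 is radon.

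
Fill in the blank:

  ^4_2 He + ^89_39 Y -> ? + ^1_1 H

Conserve mass number: 4 + 89 = A + 1, so A = 92.
Conserve atomic number: 2 + 39 = Z + 1, so Z = 40.
Z = 40 is zirconium, so the species is ^92_40 Zr.

Zr-92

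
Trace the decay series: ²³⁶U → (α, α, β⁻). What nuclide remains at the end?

Ac-228

Start: (A, Z) = (236, 92).
After α: (232, 90).
After α: (228, 88).
After β⁻: (228, 89).
Z = 89 is actinium.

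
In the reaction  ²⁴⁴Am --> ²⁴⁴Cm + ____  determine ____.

Conserve mass number: 244 = 244 + A, so A = 0.
Conserve atomic number: 95 = 96 + Z, so Z = -1.
A = 0 and Z = -1 is e⁻ — a beta-minus particle.

beta-minus particle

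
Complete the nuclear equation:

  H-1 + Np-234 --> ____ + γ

Pu-235

Conserve mass number: 1 + 234 = A + 0, so A = 235.
Conserve atomic number: 1 + 93 = Z + 0, so Z = 94.
Z = 94 is plutonium, so the species is Pu-235.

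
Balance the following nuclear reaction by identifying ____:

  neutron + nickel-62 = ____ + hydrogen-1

Conserve mass number: 1 + 62 = A + 1, so A = 62.
Conserve atomic number: 0 + 28 = Z + 1, so Z = 27.
Z = 27 is cobalt, so the species is cobalt-62.

Co-62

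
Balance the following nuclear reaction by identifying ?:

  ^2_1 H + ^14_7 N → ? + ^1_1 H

N-15

Conserve mass number: 2 + 14 = A + 1, so A = 15.
Conserve atomic number: 1 + 7 = Z + 1, so Z = 7.
Z = 7 is nitrogen, so the species is ^15_7 N.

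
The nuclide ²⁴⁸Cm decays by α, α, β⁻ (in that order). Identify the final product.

Start: (A, Z) = (248, 96).
After α: (244, 94).
After α: (240, 92).
After β⁻: (240, 93).
Z = 93 is neptunium.

Np-240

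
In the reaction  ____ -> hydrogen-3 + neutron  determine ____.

Conserve mass number: A = 3 + 1, so A = 4.
Conserve atomic number: Z = 1 + 0, so Z = 1.
Z = 1 is hydrogen, so the species is hydrogen-4.

H-4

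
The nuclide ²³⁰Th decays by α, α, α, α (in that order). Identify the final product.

Start: (A, Z) = (230, 90).
After α: (226, 88).
After α: (222, 86).
After α: (218, 84).
After α: (214, 82).
Z = 82 is lead.

Pb-214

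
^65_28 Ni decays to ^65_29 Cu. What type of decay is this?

ΔA = 65 − 65 = 0; ΔZ = 29 − 28 = +1.
A is unchanged and Z rises by 1 — a neutron has become a proton (β⁻ decay).

beta-minus decay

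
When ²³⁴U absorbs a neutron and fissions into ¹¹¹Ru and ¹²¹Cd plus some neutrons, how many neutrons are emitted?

3

Conserve mass number: 235 = 111 + 121 + k, so k = 235 − 232 = 3.
Check atomic number: 92 = 44 + 48 + 0 = 92. ✓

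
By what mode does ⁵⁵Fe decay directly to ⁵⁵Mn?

beta-plus decay or electron capture

ΔA = 55 − 55 = 0; ΔZ = 25 − 26 = -1.
A is unchanged and Z drops by 1 — a proton has become a neutron (β⁺ emission or electron capture).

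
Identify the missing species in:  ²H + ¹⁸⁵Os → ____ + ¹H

Conserve mass number: 2 + 185 = A + 1, so A = 186.
Conserve atomic number: 1 + 76 = Z + 1, so Z = 76.
Z = 76 is osmium, so the species is ¹⁸⁶Os.

Os-186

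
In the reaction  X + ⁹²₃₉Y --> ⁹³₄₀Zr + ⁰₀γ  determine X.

Conserve mass number: A + 92 = 93 + 0, so A = 1.
Conserve atomic number: Z + 39 = 40 + 0, so Z = 1.
A = 1 and Z = 1 is ¹₁H — a proton.

proton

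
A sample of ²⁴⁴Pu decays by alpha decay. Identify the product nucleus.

U-240

Alpha decay: mass number changes by -4, atomic number by -2.
A: 244 − 4 = 240; Z: 94 − 2 = 92.
Z = 92 is uranium, so the daughter is ²⁴⁰U.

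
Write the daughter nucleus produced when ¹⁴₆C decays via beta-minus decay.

N-14

Beta-minus decay: mass number changes by +0, atomic number by +1.
A: 14 = 14; Z: 6 + 1 = 7.
Z = 7 is nitrogen, so the daughter is ¹⁴₇N.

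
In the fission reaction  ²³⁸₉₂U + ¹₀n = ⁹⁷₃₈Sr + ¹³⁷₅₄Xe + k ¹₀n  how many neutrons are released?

5

Conserve mass number: 239 = 97 + 137 + k, so k = 239 − 234 = 5.
Check atomic number: 92 = 38 + 54 + 0 = 92. ✓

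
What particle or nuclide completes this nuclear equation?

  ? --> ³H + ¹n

H-4

Conserve mass number: A = 3 + 1, so A = 4.
Conserve atomic number: Z = 1 + 0, so Z = 1.
Z = 1 is hydrogen, so the species is ⁴H.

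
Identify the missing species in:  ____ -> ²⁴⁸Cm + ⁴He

Conserve mass number: A = 248 + 4, so A = 252.
Conserve atomic number: Z = 96 + 2, so Z = 98.
Z = 98 is californium, so the species is ²⁵²Cf.

Cf-252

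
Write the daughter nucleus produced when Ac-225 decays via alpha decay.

Fr-221

Alpha decay: mass number changes by -4, atomic number by -2.
A: 225 − 4 = 221; Z: 89 − 2 = 87.
Z = 87 is francium, so the daughter is Fr-221.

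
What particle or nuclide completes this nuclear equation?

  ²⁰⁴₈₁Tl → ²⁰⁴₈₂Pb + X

Conserve mass number: 204 = 204 + A, so A = 0.
Conserve atomic number: 81 = 82 + Z, so Z = -1.
A = 0 and Z = -1 is ⁰₋₁e — a beta-minus particle.

beta-minus particle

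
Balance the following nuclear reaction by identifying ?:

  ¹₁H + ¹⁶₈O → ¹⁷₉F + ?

Conserve mass number: 1 + 16 = 17 + A, so A = 0.
Conserve atomic number: 1 + 8 = 9 + Z, so Z = 0.
A = 0 and Z = 0 is ⁰₀γ — a gamma ray.

gamma ray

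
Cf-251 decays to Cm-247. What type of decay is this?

alpha decay

ΔA = 247 − 251 = -4; ΔZ = 96 − 98 = -2.
A drops by 4 and Z drops by 2 — the signature of alpha emission.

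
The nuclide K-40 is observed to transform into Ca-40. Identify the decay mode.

ΔA = 40 − 40 = 0; ΔZ = 20 − 19 = +1.
A is unchanged and Z rises by 1 — a neutron has become a proton (β⁻ decay).

beta-minus decay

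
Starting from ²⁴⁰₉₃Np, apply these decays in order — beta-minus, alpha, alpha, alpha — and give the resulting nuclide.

Start: (A, Z) = (240, 93).
After β⁻: (240, 94).
After α: (236, 92).
After α: (232, 90).
After α: (228, 88).
Z = 88 is radium.

Ra-228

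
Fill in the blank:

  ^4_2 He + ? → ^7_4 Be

Conserve mass number: 4 + A = 7, so A = 3.
Conserve atomic number: 2 + Z = 4, so Z = 2.
Z = 2 is helium, so the species is ^3_2 He.

He-3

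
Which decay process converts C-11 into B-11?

ΔA = 11 − 11 = 0; ΔZ = 5 − 6 = -1.
A is unchanged and Z drops by 1 — a proton has become a neutron (β⁺ emission or electron capture).

beta-plus decay or electron capture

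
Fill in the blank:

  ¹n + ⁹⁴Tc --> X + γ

Conserve mass number: 1 + 94 = A + 0, so A = 95.
Conserve atomic number: 0 + 43 = Z + 0, so Z = 43.
Z = 43 is technetium, so the species is ⁹⁵Tc.

Tc-95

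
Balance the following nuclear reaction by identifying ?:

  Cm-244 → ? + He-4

Pu-240

Conserve mass number: 244 = A + 4, so A = 240.
Conserve atomic number: 96 = Z + 2, so Z = 94.
Z = 94 is plutonium, so the species is Pu-240.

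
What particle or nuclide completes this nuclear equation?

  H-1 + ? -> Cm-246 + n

Am-246

Conserve mass number: 1 + A = 246 + 1, so A = 246.
Conserve atomic number: 1 + Z = 96 + 0, so Z = 95.
Z = 95 is americium, so the species is Am-246.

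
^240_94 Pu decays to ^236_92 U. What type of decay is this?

ΔA = 236 − 240 = -4; ΔZ = 92 − 94 = -2.
A drops by 4 and Z drops by 2 — the signature of alpha emission.

alpha decay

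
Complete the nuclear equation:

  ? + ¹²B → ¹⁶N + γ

Conserve mass number: A + 12 = 16 + 0, so A = 4.
Conserve atomic number: Z + 5 = 7 + 0, so Z = 2.
A = 4 and Z = 2 is ⁴He — an alpha particle.

alpha particle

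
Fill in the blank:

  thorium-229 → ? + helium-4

Conserve mass number: 229 = A + 4, so A = 225.
Conserve atomic number: 90 = Z + 2, so Z = 88.
Z = 88 is radium, so the species is radium-225.

Ra-225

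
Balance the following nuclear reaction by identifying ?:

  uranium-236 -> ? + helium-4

Th-232

Conserve mass number: 236 = A + 4, so A = 232.
Conserve atomic number: 92 = Z + 2, so Z = 90.
Z = 90 is thorium, so the species is thorium-232.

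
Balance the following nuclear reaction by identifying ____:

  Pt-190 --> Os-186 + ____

Conserve mass number: 190 = 186 + A, so A = 4.
Conserve atomic number: 78 = 76 + Z, so Z = 2.
A = 4 and Z = 2 is He-4 — an alpha particle.

alpha particle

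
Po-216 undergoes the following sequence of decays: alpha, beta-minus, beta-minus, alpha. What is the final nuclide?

Pb-208

Start: (A, Z) = (216, 84).
After α: (212, 82).
After β⁻: (212, 83).
After β⁻: (212, 84).
After α: (208, 82).
Z = 82 is lead.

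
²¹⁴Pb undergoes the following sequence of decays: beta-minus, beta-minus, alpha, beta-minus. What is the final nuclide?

Start: (A, Z) = (214, 82).
After β⁻: (214, 83).
After β⁻: (214, 84).
After α: (210, 82).
After β⁻: (210, 83).
Z = 83 is bismuth.

Bi-210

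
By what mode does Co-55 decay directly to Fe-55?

ΔA = 55 − 55 = 0; ΔZ = 26 − 27 = -1.
A is unchanged and Z drops by 1 — a proton has become a neutron (β⁺ emission or electron capture).

beta-plus decay or electron capture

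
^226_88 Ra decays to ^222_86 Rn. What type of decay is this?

alpha decay

ΔA = 222 − 226 = -4; ΔZ = 86 − 88 = -2.
A drops by 4 and Z drops by 2 — the signature of alpha emission.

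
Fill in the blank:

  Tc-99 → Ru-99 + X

beta-minus particle

Conserve mass number: 99 = 99 + A, so A = 0.
Conserve atomic number: 43 = 44 + Z, so Z = -1.
A = 0 and Z = -1 is e⁻ — a beta-minus particle.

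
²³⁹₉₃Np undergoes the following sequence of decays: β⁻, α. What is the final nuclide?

Start: (A, Z) = (239, 93).
After β⁻: (239, 94).
After α: (235, 92).
Z = 92 is uranium.

U-235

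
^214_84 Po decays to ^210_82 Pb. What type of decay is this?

ΔA = 210 − 214 = -4; ΔZ = 82 − 84 = -2.
A drops by 4 and Z drops by 2 — the signature of alpha emission.

alpha decay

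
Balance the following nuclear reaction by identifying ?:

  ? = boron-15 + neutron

Conserve mass number: A = 15 + 1, so A = 16.
Conserve atomic number: Z = 5 + 0, so Z = 5.
Z = 5 is boron, so the species is boron-16.

B-16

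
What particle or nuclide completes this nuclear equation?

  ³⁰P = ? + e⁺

Conserve mass number: 30 = A + 0, so A = 30.
Conserve atomic number: 15 = Z + 1, so Z = 14.
Z = 14 is silicon, so the species is ³⁰Si.

Si-30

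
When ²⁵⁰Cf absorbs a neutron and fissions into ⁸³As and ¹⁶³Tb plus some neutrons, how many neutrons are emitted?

5

Conserve mass number: 251 = 83 + 163 + k, so k = 251 − 246 = 5.
Check atomic number: 98 = 33 + 65 + 0 = 98. ✓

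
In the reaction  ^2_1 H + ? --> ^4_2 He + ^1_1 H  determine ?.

Conserve mass number: 2 + A = 4 + 1, so A = 3.
Conserve atomic number: 1 + Z = 2 + 1, so Z = 2.
Z = 2 is helium, so the species is ^3_2 He.

He-3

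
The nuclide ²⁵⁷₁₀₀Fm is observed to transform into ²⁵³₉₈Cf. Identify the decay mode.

ΔA = 253 − 257 = -4; ΔZ = 98 − 100 = -2.
A drops by 4 and Z drops by 2 — the signature of alpha emission.

alpha decay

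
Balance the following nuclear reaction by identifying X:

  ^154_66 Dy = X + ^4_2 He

Gd-150

Conserve mass number: 154 = A + 4, so A = 150.
Conserve atomic number: 66 = Z + 2, so Z = 64.
Z = 64 is gadolinium, so the species is ^150_64 Gd.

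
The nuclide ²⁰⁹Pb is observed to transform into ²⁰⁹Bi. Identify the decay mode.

ΔA = 209 − 209 = 0; ΔZ = 83 − 82 = +1.
A is unchanged and Z rises by 1 — a neutron has become a proton (β⁻ decay).

beta-minus decay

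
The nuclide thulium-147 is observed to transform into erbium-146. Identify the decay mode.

proton emission

ΔA = 146 − 147 = -1; ΔZ = 68 − 69 = -1.
A drops by 1 and Z drops by 1 — a proton was emitted.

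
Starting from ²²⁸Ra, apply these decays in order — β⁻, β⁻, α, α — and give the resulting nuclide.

Rn-220

Start: (A, Z) = (228, 88).
After β⁻: (228, 89).
After β⁻: (228, 90).
After α: (224, 88).
After α: (220, 86).
Z = 86 is radon.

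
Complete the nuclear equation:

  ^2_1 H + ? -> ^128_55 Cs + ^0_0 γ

Xe-126

Conserve mass number: 2 + A = 128 + 0, so A = 126.
Conserve atomic number: 1 + Z = 55 + 0, so Z = 54.
Z = 54 is xenon, so the species is ^126_54 Xe.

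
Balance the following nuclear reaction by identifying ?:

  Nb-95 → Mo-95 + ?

Conserve mass number: 95 = 95 + A, so A = 0.
Conserve atomic number: 41 = 42 + Z, so Z = -1.
A = 0 and Z = -1 is e⁻ — a beta-minus particle.

beta-minus particle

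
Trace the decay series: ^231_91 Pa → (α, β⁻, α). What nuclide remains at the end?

Ra-223

Start: (A, Z) = (231, 91).
After α: (227, 89).
After β⁻: (227, 90).
After α: (223, 88).
Z = 88 is radium.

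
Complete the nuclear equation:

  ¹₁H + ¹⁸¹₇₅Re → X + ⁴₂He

W-178

Conserve mass number: 1 + 181 = A + 4, so A = 178.
Conserve atomic number: 1 + 75 = Z + 2, so Z = 74.
Z = 74 is tungsten, so the species is ¹⁷⁸₇₄W.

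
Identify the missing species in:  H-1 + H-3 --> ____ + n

He-3

Conserve mass number: 1 + 3 = A + 1, so A = 3.
Conserve atomic number: 1 + 1 = Z + 0, so Z = 2.
Z = 2 is helium, so the species is He-3.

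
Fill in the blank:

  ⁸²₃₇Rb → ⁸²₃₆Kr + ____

Conserve mass number: 82 = 82 + A, so A = 0.
Conserve atomic number: 37 = 36 + Z, so Z = 1.
A = 0 and Z = 1 is ⁰₁e — a positron.

positron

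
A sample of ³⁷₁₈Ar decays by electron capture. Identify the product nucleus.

Electron capture: mass number changes by +0, atomic number by -1.
A: 37 = 37; Z: 18 − 1 = 17.
Z = 17 is chlorine, so the daughter is ³⁷₁₇Cl.

Cl-37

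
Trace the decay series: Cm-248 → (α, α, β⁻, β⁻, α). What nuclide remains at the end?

U-236

Start: (A, Z) = (248, 96).
After α: (244, 94).
After α: (240, 92).
After β⁻: (240, 93).
After β⁻: (240, 94).
After α: (236, 92).
Z = 92 is uranium.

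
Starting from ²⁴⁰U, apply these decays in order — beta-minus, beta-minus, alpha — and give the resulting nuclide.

Start: (A, Z) = (240, 92).
After β⁻: (240, 93).
After β⁻: (240, 94).
After α: (236, 92).
Z = 92 is uranium.

U-236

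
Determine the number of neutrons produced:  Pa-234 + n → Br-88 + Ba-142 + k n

Conserve mass number: 235 = 88 + 142 + k, so k = 235 − 230 = 5.
Check atomic number: 91 = 35 + 56 + 0 = 91. ✓

5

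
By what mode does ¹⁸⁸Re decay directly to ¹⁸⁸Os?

ΔA = 188 − 188 = 0; ΔZ = 76 − 75 = +1.
A is unchanged and Z rises by 1 — a neutron has become a proton (β⁻ decay).

beta-minus decay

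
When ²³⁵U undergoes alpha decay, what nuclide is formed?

Alpha decay: mass number changes by -4, atomic number by -2.
A: 235 − 4 = 231; Z: 92 − 2 = 90.
Z = 90 is thorium, so the daughter is ²³¹Th.

Th-231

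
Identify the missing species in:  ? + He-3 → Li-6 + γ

triton

Conserve mass number: A + 3 = 6 + 0, so A = 3.
Conserve atomic number: Z + 2 = 3 + 0, so Z = 1.
A = 3 and Z = 1 is H-3 — a triton.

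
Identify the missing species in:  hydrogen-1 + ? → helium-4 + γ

Conserve mass number: 1 + A = 4 + 0, so A = 3.
Conserve atomic number: 1 + Z = 2 + 0, so Z = 1.
A = 3 and Z = 1 is hydrogen-3 — a triton.

triton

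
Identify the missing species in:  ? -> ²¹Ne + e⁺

Na-21

Conserve mass number: A = 21 + 0, so A = 21.
Conserve atomic number: Z = 10 + 1, so Z = 11.
Z = 11 is sodium, so the species is ²¹Na.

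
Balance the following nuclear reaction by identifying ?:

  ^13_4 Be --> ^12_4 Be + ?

Conserve mass number: 13 = 12 + A, so A = 1.
Conserve atomic number: 4 = 4 + Z, so Z = 0.
A = 1 and Z = 0 is ^1_0 n — a neutron.

neutron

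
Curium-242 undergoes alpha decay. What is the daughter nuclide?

Pu-238

Alpha decay: mass number changes by -4, atomic number by -2.
A: 242 − 4 = 238; Z: 96 − 2 = 94.
Z = 94 is plutonium, so the daughter is plutonium-238.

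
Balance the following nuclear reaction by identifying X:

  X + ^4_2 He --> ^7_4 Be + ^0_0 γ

Conserve mass number: A + 4 = 7 + 0, so A = 3.
Conserve atomic number: Z + 2 = 4 + 0, so Z = 2.
Z = 2 is helium, so the species is ^3_2 He.

He-3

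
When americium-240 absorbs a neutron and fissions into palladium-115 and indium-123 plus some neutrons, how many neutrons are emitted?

3

Conserve mass number: 241 = 115 + 123 + k, so k = 241 − 238 = 3.
Check atomic number: 95 = 46 + 49 + 0 = 95. ✓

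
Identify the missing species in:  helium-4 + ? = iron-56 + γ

Cr-52

Conserve mass number: 4 + A = 56 + 0, so A = 52.
Conserve atomic number: 2 + Z = 26 + 0, so Z = 24.
Z = 24 is chromium, so the species is chromium-52.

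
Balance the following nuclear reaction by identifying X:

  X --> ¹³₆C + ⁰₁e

N-13

Conserve mass number: A = 13 + 0, so A = 13.
Conserve atomic number: Z = 6 + 1, so Z = 7.
Z = 7 is nitrogen, so the species is ¹³₇N.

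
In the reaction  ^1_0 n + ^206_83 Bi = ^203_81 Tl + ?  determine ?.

alpha particle

Conserve mass number: 1 + 206 = 203 + A, so A = 4.
Conserve atomic number: 0 + 83 = 81 + Z, so Z = 2.
A = 4 and Z = 2 is ^4_2 He — an alpha particle.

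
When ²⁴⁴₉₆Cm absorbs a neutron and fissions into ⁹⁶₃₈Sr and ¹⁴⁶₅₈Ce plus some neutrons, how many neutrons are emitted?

Conserve mass number: 245 = 96 + 146 + k, so k = 245 − 242 = 3.
Check atomic number: 96 = 38 + 58 + 0 = 96. ✓

3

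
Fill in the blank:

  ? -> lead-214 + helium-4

Conserve mass number: A = 214 + 4, so A = 218.
Conserve atomic number: Z = 82 + 2, so Z = 84.
Z = 84 is polonium, so the species is polonium-218.

Po-218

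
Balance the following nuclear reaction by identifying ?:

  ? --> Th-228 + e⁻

Ac-228

Conserve mass number: A = 228 + 0, so A = 228.
Conserve atomic number: Z = 90 − 1, so Z = 89.
Z = 89 is actinium, so the species is Ac-228.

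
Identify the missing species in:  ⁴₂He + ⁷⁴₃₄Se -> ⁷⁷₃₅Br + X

proton

Conserve mass number: 4 + 74 = 77 + A, so A = 1.
Conserve atomic number: 2 + 34 = 35 + Z, so Z = 1.
A = 1 and Z = 1 is ¹₁H — a proton.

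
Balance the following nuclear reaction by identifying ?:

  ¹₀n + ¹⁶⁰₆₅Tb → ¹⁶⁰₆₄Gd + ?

Conserve mass number: 1 + 160 = 160 + A, so A = 1.
Conserve atomic number: 0 + 65 = 64 + Z, so Z = 1.
A = 1 and Z = 1 is ¹₁H — a proton.

proton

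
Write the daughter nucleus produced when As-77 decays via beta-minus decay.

Beta-minus decay: mass number changes by +0, atomic number by +1.
A: 77 = 77; Z: 33 + 1 = 34.
Z = 34 is selenium, so the daughter is Se-77.

Se-77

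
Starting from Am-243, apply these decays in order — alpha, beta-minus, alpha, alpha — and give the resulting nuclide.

Start: (A, Z) = (243, 95).
After α: (239, 93).
After β⁻: (239, 94).
After α: (235, 92).
After α: (231, 90).
Z = 90 is thorium.

Th-231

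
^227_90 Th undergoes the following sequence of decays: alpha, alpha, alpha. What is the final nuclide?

Start: (A, Z) = (227, 90).
After α: (223, 88).
After α: (219, 86).
After α: (215, 84).
Z = 84 is polonium.

Po-215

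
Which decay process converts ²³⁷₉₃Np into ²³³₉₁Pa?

alpha decay

ΔA = 233 − 237 = -4; ΔZ = 91 − 93 = -2.
A drops by 4 and Z drops by 2 — the signature of alpha emission.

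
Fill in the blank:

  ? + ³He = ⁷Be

alpha particle

Conserve mass number: A + 3 = 7, so A = 4.
Conserve atomic number: Z + 2 = 4, so Z = 2.
A = 4 and Z = 2 is ⁴He — an alpha particle.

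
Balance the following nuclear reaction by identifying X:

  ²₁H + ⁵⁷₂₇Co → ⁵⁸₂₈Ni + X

neutron

Conserve mass number: 2 + 57 = 58 + A, so A = 1.
Conserve atomic number: 1 + 27 = 28 + Z, so Z = 0.
A = 1 and Z = 0 is ¹₀n — a neutron.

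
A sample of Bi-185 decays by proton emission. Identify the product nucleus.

Pb-184

Proton emission: mass number changes by -1, atomic number by -1.
A: 185 − 1 = 184; Z: 83 − 1 = 82.
Z = 82 is lead, so the daughter is Pb-184.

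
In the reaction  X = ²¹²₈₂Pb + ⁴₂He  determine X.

Po-216

Conserve mass number: A = 212 + 4, so A = 216.
Conserve atomic number: Z = 82 + 2, so Z = 84.
Z = 84 is polonium, so the species is ²¹⁶₈₄Po.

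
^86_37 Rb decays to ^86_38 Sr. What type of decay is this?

beta-minus decay

ΔA = 86 − 86 = 0; ΔZ = 38 − 37 = +1.
A is unchanged and Z rises by 1 — a neutron has become a proton (β⁻ decay).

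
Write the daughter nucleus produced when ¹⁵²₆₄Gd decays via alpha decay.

Alpha decay: mass number changes by -4, atomic number by -2.
A: 152 − 4 = 148; Z: 64 − 2 = 62.
Z = 62 is samarium, so the daughter is ¹⁴⁸₆₂Sm.

Sm-148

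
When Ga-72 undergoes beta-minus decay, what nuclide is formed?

Ge-72

Beta-minus decay: mass number changes by +0, atomic number by +1.
A: 72 = 72; Z: 31 + 1 = 32.
Z = 32 is germanium, so the daughter is Ge-72.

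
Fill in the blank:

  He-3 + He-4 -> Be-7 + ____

Conserve mass number: 3 + 4 = 7 + A, so A = 0.
Conserve atomic number: 2 + 2 = 4 + Z, so Z = 0.
A = 0 and Z = 0 is γ — a gamma ray.

gamma ray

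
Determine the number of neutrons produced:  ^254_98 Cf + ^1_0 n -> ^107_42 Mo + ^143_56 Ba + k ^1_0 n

5

Conserve mass number: 255 = 107 + 143 + k, so k = 255 − 250 = 5.
Check atomic number: 98 = 42 + 56 + 0 = 98. ✓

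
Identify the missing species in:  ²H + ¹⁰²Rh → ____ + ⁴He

Ru-100

Conserve mass number: 2 + 102 = A + 4, so A = 100.
Conserve atomic number: 1 + 45 = Z + 2, so Z = 44.
Z = 44 is ruthenium, so the species is ¹⁰⁰Ru.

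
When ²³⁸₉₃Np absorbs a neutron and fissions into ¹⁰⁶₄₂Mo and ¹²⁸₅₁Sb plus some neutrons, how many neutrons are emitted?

Conserve mass number: 239 = 106 + 128 + k, so k = 239 − 234 = 5.
Check atomic number: 93 = 42 + 51 + 0 = 93. ✓

5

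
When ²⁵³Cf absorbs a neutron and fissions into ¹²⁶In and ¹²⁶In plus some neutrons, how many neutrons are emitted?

Conserve mass number: 254 = 126 + 126 + k, so k = 254 − 252 = 2.
Check atomic number: 98 = 49 + 49 + 0 = 98. ✓

2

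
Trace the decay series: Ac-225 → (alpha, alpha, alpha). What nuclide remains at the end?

Start: (A, Z) = (225, 89).
After α: (221, 87).
After α: (217, 85).
After α: (213, 83).
Z = 83 is bismuth.

Bi-213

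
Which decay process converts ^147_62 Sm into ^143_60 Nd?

alpha decay

ΔA = 143 − 147 = -4; ΔZ = 60 − 62 = -2.
A drops by 4 and Z drops by 2 — the signature of alpha emission.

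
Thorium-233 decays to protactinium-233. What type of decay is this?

ΔA = 233 − 233 = 0; ΔZ = 91 − 90 = +1.
A is unchanged and Z rises by 1 — a neutron has become a proton (β⁻ decay).

beta-minus decay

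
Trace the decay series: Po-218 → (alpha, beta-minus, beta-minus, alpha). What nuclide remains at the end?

Start: (A, Z) = (218, 84).
After α: (214, 82).
After β⁻: (214, 83).
After β⁻: (214, 84).
After α: (210, 82).
Z = 82 is lead.

Pb-210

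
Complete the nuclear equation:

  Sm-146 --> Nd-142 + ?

Conserve mass number: 146 = 142 + A, so A = 4.
Conserve atomic number: 62 = 60 + Z, so Z = 2.
A = 4 and Z = 2 is He-4 — an alpha particle.

alpha particle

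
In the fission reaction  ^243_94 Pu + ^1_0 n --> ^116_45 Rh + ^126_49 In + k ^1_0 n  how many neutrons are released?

Conserve mass number: 244 = 116 + 126 + k, so k = 244 − 242 = 2.
Check atomic number: 94 = 45 + 49 + 0 = 94. ✓

2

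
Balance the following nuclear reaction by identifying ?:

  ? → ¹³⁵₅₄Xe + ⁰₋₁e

Conserve mass number: A = 135 + 0, so A = 135.
Conserve atomic number: Z = 54 − 1, so Z = 53.
Z = 53 is iodine, so the species is ¹³⁵₅₃I.

I-135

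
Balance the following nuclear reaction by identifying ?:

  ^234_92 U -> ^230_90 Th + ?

alpha particle

Conserve mass number: 234 = 230 + A, so A = 4.
Conserve atomic number: 92 = 90 + Z, so Z = 2.
A = 4 and Z = 2 is ^4_2 He — an alpha particle.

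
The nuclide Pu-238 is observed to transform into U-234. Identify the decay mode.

ΔA = 234 − 238 = -4; ΔZ = 92 − 94 = -2.
A drops by 4 and Z drops by 2 — the signature of alpha emission.

alpha decay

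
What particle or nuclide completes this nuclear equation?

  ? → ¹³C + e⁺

Conserve mass number: A = 13 + 0, so A = 13.
Conserve atomic number: Z = 6 + 1, so Z = 7.
Z = 7 is nitrogen, so the species is ¹³N.

N-13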